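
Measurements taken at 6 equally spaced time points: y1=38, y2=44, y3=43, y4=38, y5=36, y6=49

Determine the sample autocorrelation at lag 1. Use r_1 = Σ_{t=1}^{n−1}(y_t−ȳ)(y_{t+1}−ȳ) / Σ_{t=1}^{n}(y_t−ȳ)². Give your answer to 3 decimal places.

-0.277

Mean ȳ = (38 + 44 + 43 + 38 + 36 + 49)/6 = 41.3333
Deviations from mean: -3.3333, 2.6667, 1.6667, -3.3333, -5.3333, 7.6667
Numerator Σ_{t=1}^{5}(y_t−ȳ)(y_{t+1}−ȳ) = -33.1111
Denominator Σ(y_t−ȳ)² = 119.3333
r_1 = -33.1111 / 119.3333 = -0.277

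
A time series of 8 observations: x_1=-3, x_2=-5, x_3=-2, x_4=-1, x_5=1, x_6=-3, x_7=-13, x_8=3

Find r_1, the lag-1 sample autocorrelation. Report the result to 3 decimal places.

-0.319

Mean x̄ = (-3 − 5 − 2 − 1 + 1 − 3 − 13 + 3)/8 = -2.8750
Deviations from mean: -0.1250, -2.1250, 0.8750, 1.8750, 3.8750, -0.1250, -10.1250, 5.8750
Σ(x_t−x̄)(x_{t+1}−x̄) = (0.2656) + (-1.8594) + (1.6406) + (7.2656) + (-0.4844) + (1.2656) + (-59.4844) = -51.3906
Denominator Σ(x_t−x̄)² = 160.8750
r_1 = -51.3906 / 160.8750 = -0.319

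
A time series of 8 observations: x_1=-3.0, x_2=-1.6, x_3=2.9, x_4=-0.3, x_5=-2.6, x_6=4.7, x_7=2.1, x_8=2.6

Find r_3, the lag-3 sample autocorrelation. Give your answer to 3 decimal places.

0.209

Mean x̄ = (-3.0 − 1.6 + 2.9 − 0.3 − 2.6 + 4.7 + 2.1 + 2.6)/8 = 0.6000
Deviations from mean: -3.6000, -2.2000, 2.3000, -0.9000, -3.2000, 4.1000, 1.5000, 2.0000
Σ(x_t−x̄)(x_{t+3}−x̄) = (3.2400) + (7.0400) + (9.4300) + (-1.3500) + (-6.4000) = 11.9600
Denominator Σ(x_t−x̄)² = 57.2000
r_3 = 11.9600 / 57.2000 = 0.209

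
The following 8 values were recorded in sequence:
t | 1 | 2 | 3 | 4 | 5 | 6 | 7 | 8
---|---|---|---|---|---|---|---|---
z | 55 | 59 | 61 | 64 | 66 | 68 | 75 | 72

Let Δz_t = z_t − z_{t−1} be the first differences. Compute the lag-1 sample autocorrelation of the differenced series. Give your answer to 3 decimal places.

First differences Δz: 4, 2, 3, 2, 2, 7, -3
Mean of differences = 2.4286
Numerator Σ(Δz_t−Δz̄)(Δz_{t+1}−Δz̄) = -27.7551
Denominator Σ(Δz_t−Δz̄)² = 53.7143
r_1(Δz) = -27.7551 / 53.7143 = -0.517

-0.517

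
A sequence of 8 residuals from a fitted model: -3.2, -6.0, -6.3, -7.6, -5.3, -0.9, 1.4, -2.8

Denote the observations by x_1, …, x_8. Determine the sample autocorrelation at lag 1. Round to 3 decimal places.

0.546

Mean x̄ = (-3.2 − 6.0 − 6.3 − 7.6 − 5.3 − 0.9 + 1.4 − 2.8)/8 = -3.8375
Deviations from mean: 0.6375, -2.1625, -2.4625, -3.7625, -1.4625, 2.9375, 5.2375, 1.0375
Σ(x_t−x̄)(x_{t+1}−x̄) = (-1.3786) + (5.3252) + (9.2652) + (5.5027) + (-4.2961) + (15.3852) + (5.4339) = 35.2373
Denominator Σ(x_t−x̄)² = 64.5788
r_1 = 35.2373 / 64.5788 = 0.546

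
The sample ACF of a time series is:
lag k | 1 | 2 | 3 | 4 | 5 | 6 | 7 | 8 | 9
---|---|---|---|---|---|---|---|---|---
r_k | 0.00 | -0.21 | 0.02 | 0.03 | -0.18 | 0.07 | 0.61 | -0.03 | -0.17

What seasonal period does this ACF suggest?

The largest autocorrelation is r_7 = 0.61; the remaining lags stay at or below 0.07.
The dominant spike at lag 7 indicates a seasonal period of 7.

7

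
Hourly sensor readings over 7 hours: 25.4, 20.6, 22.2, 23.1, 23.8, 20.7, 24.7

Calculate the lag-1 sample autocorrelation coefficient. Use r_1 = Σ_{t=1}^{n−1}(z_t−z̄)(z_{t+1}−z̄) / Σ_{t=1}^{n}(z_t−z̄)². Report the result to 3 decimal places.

Mean z̄ = (25.4 + 20.6 + 22.2 + 23.1 + 23.8 + 20.7 + 24.7)/7 = 22.9286
Σ(z_t−z̄)(z_{t+1}−z̄) = (-5.7549) + (1.6965) + (-0.1249) + (0.1494) + (-1.9420) + (-3.9478) = -9.9237
Denominator Σ(z_t−z̄)² = 20.9543
r_1 = -9.9237 / 20.9543 = -0.474

-0.474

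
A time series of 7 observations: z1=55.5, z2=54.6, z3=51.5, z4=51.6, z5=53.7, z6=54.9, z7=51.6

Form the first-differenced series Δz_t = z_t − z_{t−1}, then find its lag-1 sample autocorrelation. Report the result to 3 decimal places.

0.042

First differences Δz: -0.9, -3.1, 0.1, 2.1, 1.2, -3.3
Mean of differences = -0.6500
Numerator Σ(Δz_t−Δz̄)(Δz_{t+1}−Δz̄) = 1.0225
Denominator Σ(Δz_t−Δz̄)² = 24.6350
r_1(Δz) = 1.0225 / 24.6350 = 0.042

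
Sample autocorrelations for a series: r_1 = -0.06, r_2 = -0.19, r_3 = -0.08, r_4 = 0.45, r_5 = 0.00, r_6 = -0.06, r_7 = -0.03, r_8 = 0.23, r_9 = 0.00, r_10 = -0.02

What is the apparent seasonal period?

4

The largest autocorrelation is r_4 = 0.45, with a weaker echo at lag 8 (0.23); the remaining lags stay at or below 0.00.
The dominant spike at lag 4 indicates a seasonal period of 4.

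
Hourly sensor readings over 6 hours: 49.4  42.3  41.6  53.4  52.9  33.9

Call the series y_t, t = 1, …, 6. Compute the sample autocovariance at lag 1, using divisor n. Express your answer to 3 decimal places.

-9.813

Mean ȳ = (49.4 + 42.3 + 41.6 + 53.4 + 52.9 + 33.9)/6 = 45.5833
Σ_{t=1}^{5}(y_t−ȳ)(y_{t+1}−ȳ) = -58.8803
γ_1 = -58.8803 / 6 = -9.813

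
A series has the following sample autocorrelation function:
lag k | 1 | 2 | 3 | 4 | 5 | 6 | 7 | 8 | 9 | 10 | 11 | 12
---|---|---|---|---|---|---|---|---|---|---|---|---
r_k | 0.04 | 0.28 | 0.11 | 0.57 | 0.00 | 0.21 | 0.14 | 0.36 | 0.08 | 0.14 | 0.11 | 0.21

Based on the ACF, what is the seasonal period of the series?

The largest autocorrelation is r_4 = 0.57, with a weaker echo at lag 8 (0.36); the remaining lags stay at or below 0.28.
The dominant spike at lag 4 indicates a seasonal period of 4.

4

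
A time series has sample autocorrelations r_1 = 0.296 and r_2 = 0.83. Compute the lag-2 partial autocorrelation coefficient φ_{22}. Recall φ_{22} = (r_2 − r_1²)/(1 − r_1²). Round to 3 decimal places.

0.814

φ_{22} = (r_2 − r_1²) / (1 − r_1²)
r_1² = (0.296)² = 0.087616
Numerator = 0.83 − 0.0876 = 0.7424; denominator = 1 − 0.0876 = 0.9124
φ_{22} = 0.7424 / 0.9124 = 0.814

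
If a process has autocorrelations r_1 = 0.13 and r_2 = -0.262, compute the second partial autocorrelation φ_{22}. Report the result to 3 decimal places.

-0.284

φ_{22} = (r_2 − r_1²) / (1 − r_1²)
r_1² = (0.13)² = 0.0169
Numerator = -0.262 − 0.0169 = -0.2789; denominator = 1 − 0.0169 = 0.9831
φ_{22} = -0.2789 / 0.9831 = -0.284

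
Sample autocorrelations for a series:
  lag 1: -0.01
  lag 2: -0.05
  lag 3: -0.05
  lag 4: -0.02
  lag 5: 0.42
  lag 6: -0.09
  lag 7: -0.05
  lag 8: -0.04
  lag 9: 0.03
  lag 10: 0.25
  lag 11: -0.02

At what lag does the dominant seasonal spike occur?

5

The largest autocorrelation is r_5 = 0.42, with a weaker echo at lag 10 (0.25); the remaining lags stay at or below 0.03.
The dominant spike at lag 5 indicates a seasonal period of 5.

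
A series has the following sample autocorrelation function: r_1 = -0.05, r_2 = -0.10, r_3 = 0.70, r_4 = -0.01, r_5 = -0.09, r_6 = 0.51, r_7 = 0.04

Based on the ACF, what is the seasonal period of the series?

3

The largest autocorrelation is r_3 = 0.70, with a weaker echo at lag 6 (0.51); the remaining lags stay at or below 0.04.
The dominant spike at lag 3 indicates a seasonal period of 3.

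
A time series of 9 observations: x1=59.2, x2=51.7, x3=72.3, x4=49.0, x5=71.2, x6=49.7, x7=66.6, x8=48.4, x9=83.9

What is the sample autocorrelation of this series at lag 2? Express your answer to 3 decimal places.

Mean x̄ = (59.2 + 51.7 + 72.3 + 49.0 + 71.2 + 49.7 + 66.6 + 48.4 + 83.9)/9 = 61.3333
Σ(x_t−x̄)(x_{t+2}−x̄) = (-23.3956) + (118.8111) + (108.2044) + (143.4778) + (51.9644) + (150.4578) + (118.8511) = 668.3711
Denominator Σ(x_t−x̄)² = 1306.6800
r_2 = 668.3711 / 1306.6800 = 0.512

0.512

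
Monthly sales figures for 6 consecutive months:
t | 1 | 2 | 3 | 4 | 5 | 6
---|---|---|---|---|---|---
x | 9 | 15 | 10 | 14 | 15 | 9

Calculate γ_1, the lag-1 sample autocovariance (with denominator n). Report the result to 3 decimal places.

Mean x̄ = (9 + 15 + 10 + 14 + 15 + 9)/6 = 12.0000
Deviations: -3.0000, 3.0000, -2.0000, 2.0000, 3.0000, -3.0000
Σ_{t=1}^{5}(x_t−x̄)(x_{t+1}−x̄) = -22.0000
γ_1 = -22.0000 / 6 = -3.667

-3.667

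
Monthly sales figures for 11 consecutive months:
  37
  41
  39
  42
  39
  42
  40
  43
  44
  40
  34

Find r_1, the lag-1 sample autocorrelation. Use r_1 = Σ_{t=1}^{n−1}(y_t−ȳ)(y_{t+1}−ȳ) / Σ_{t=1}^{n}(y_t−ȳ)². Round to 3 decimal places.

0.013

Mean ȳ = (37 + 41 + 39 + 42 + 39 + 42 + 40 + 43 + 44 + 40 + 34)/11 = 40.0909
Numerator Σ_{t=1}^{10}(y_t−ȳ)(y_{t+1}−ȳ) = 1.0826
Denominator Σ(y_t−ȳ)² = 80.9091
r_1 = 1.0826 / 80.9091 = 0.013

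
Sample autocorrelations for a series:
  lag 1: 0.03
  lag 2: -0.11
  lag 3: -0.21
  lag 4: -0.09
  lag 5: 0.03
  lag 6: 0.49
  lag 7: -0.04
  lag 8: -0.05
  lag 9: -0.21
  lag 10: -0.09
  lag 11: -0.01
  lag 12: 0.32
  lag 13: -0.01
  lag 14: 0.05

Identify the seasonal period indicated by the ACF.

The largest autocorrelation is r_6 = 0.49, with a weaker echo at lag 12 (0.32); the remaining lags stay at or below 0.05.
The dominant spike at lag 6 indicates a seasonal period of 6.

6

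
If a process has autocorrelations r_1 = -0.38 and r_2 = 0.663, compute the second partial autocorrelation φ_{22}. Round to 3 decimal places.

0.606

φ_{22} = (r_2 − r_1²) / (1 − r_1²)
r_1² = (-0.38)² = 0.1444
Numerator = 0.663 − 0.1444 = 0.5186; denominator = 1 − 0.1444 = 0.8556
φ_{22} = 0.5186 / 0.8556 = 0.606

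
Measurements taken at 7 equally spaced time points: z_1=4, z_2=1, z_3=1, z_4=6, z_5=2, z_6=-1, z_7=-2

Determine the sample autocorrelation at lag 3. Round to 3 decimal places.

Mean z̄ = (4 + 1 + 1 + 6 + 2 − 1 − 2)/7 = 1.5714
Deviations from mean: 2.4286, -0.5714, -0.5714, 4.4286, 0.4286, -2.5714, -3.5714
Numerator Σ_{t=1}^{4}(z_t−z̄)(z_{t+3}−z̄) = -3.8367
Denominator Σ(z_t−z̄)² = 45.7143
r_3 = -3.8367 / 45.7143 = -0.084

-0.084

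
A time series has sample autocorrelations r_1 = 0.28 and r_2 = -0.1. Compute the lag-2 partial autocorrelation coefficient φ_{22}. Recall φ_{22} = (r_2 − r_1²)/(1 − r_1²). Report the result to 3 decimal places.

φ_{22} = (r_2 − r_1²) / (1 − r_1²)
r_1² = (0.28)² = 0.0784
Numerator = -0.1 − 0.0784 = -0.1784; denominator = 1 − 0.0784 = 0.9216
φ_{22} = -0.1784 / 0.9216 = -0.194

-0.194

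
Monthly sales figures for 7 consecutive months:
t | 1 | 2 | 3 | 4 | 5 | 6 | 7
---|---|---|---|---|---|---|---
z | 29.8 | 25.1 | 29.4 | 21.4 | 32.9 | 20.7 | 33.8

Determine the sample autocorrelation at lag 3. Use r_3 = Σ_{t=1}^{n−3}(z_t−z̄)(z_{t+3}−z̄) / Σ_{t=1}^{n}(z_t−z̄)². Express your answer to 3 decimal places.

Mean z̄ = (29.8 + 25.1 + 29.4 + 21.4 + 32.9 + 20.7 + 33.8)/7 = 27.5857
Σ(z_t−z̄)(z_{t+3}−z̄) = (-13.6969) + (-13.2098) + (-12.4927) + (-38.4398) = -77.8392
Denominator Σ(z_t−z̄)² = 166.9086
r_3 = -77.8392 / 166.9086 = -0.466

-0.466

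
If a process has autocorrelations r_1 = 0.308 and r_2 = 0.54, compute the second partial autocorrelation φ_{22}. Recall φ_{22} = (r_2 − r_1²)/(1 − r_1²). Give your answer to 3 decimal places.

φ_{22} = (r_2 − r_1²) / (1 − r_1²)
r_1² = (0.308)² = 0.094864
Numerator = 0.54 − 0.0949 = 0.4451; denominator = 1 − 0.0949 = 0.9051
φ_{22} = 0.4451 / 0.9051 = 0.492

0.492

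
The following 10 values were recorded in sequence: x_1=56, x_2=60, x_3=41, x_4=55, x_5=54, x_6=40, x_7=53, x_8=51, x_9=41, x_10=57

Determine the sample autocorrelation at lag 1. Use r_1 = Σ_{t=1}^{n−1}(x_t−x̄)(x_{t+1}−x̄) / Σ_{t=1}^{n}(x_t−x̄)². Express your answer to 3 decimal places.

Mean x̄ = (56 + 60 + 41 + 55 + 54 + 40 + 53 + 51 + 41 + 57)/10 = 50.8000
Numerator Σ_{t=1}^{9}(x_t−x̄)(x_{t+1}−x̄) = -190.6400
Denominator Σ(x_t−x̄)² = 491.6000
r_1 = -190.6400 / 491.6000 = -0.388

-0.388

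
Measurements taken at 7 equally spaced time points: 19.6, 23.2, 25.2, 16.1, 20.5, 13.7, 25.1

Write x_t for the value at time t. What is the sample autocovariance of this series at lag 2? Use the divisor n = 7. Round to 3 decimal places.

1.973

Mean x̄ = (19.6 + 23.2 + 25.2 + 16.1 + 20.5 + 13.7 + 25.1)/7 = 20.4857
Deviations: -0.8857, 2.7143, 4.7143, -4.3857, 0.0143, -6.7857, 4.6143
Σ_{t=1}^{5}(x_t−x̄)(x_{t+2}−x̄) = 13.8139
γ_2 = 13.8139 / 7 = 1.973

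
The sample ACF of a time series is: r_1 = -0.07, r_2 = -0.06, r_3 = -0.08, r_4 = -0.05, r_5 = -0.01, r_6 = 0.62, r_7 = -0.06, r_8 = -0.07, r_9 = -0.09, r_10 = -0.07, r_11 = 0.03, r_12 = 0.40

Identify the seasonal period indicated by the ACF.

6

The largest autocorrelation is r_6 = 0.62, with a weaker echo at lag 12 (0.40); the remaining lags stay at or below 0.03.
The dominant spike at lag 6 indicates a seasonal period of 6.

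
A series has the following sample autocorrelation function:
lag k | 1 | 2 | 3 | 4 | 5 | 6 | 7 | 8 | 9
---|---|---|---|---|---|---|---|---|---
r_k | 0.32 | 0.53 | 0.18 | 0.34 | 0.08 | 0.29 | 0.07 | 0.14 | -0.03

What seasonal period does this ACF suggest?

2

The largest autocorrelation is r_2 = 0.53, with a weaker echo at lag 4 (0.34); the remaining lags stay at or below 0.32.
The dominant spike at lag 2 indicates a seasonal period of 2.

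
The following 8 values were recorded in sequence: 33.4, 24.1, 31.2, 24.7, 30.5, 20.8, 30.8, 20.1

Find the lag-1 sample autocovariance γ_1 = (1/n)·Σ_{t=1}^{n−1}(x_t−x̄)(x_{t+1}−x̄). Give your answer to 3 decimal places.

-14.991

Mean x̄ = (33.4 + 24.1 + 31.2 + 24.7 + 30.5 + 20.8 + 30.8 + 20.1)/8 = 26.9500
Σ_{t=1}^{7}(x_t−x̄)(x_{t+1}−x̄) = -119.9275
γ_1 = -119.9275 / 8 = -14.991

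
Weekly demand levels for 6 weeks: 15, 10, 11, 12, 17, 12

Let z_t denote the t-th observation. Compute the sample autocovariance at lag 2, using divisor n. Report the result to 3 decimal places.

Mean z̄ = (15 + 10 + 11 + 12 + 17 + 12)/6 = 12.8333
Σ_{t=1}^{4}(z_t−z̄)(z_{t+2}−z̄) = -8.5556
γ_2 = -8.5556 / 6 = -1.426

-1.426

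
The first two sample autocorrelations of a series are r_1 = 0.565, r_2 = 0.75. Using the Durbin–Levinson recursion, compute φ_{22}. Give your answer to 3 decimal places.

φ_{22} = (r_2 − r_1²) / (1 − r_1²)
r_1² = (0.565)² = 0.319225
Numerator = 0.75 − 0.3192 = 0.4308; denominator = 1 − 0.3192 = 0.6808
φ_{22} = 0.4308 / 0.6808 = 0.633

0.633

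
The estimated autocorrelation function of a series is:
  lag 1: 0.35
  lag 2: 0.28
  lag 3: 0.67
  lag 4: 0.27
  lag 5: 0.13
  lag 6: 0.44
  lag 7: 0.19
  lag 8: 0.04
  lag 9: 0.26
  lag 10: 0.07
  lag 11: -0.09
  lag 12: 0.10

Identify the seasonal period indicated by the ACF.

The largest autocorrelation is r_3 = 0.67, with a weaker echo at lag 6 (0.44); the remaining lags stay at or below 0.35. The elevated value at lag 1 (0.35), dropping to 0.28 at lag 2, reflects decaying short-term dependence rather than seasonality.
The dominant spike at lag 3 indicates a seasonal period of 3.

3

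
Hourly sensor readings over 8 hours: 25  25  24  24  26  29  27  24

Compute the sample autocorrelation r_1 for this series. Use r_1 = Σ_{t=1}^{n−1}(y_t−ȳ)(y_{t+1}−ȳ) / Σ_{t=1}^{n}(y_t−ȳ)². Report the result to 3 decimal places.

Mean ȳ = (25 + 25 + 24 + 24 + 26 + 29 + 27 + 24)/8 = 25.5000
Deviations from mean: -0.5000, -0.5000, -1.5000, -1.5000, 0.5000, 3.5000, 1.5000, -1.5000
Numerator Σ_{t=1}^{7}(y_t−ȳ)(y_{t+1}−ȳ) = 7.2500
Denominator Σ(y_t−ȳ)² = 22.0000
r_1 = 7.2500 / 22.0000 = 0.330

0.330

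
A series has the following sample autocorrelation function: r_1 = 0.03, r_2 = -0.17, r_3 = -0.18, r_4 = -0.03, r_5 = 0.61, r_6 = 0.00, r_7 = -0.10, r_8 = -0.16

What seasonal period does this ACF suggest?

5

The largest autocorrelation is r_5 = 0.61; the remaining lags stay at or below 0.03.
The dominant spike at lag 5 indicates a seasonal period of 5.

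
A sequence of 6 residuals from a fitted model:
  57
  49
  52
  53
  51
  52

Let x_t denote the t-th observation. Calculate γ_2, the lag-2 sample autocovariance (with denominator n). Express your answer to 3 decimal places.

Mean x̄ = (57 + 49 + 52 + 53 + 51 + 52)/6 = 52.3333
Σ_{t=1}^{4}(x_t−x̄)(x_{t+2}−x̄) = -3.5556
γ_2 = -3.5556 / 6 = -0.593

-0.593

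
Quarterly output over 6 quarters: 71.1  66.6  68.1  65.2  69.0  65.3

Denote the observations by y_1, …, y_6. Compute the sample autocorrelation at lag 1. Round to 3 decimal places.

Mean ȳ = (71.1 + 66.6 + 68.1 + 65.2 + 69.0 + 65.3)/6 = 67.5500
Σ(y_t−ȳ)(y_{t+1}−ȳ) = (-3.3725) + (-0.5225) + (-1.2925) + (-3.4075) + (-3.2625) = -11.8575
Denominator Σ(y_t−ȳ)² = 26.4950
r_1 = -11.8575 / 26.4950 = -0.448

-0.448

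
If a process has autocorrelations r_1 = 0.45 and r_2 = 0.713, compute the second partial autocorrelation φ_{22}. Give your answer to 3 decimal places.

0.640

φ_{22} = (r_2 − r_1²) / (1 − r_1²)
r_1² = (0.45)² = 0.2025
Numerator = 0.713 − 0.2025 = 0.5105; denominator = 1 − 0.2025 = 0.7975
φ_{22} = 0.5105 / 0.7975 = 0.640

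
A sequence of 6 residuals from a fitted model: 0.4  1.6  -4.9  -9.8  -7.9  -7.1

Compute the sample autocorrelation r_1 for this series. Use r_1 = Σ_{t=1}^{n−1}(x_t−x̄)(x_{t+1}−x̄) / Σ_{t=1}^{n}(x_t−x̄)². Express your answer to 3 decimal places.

Mean x̄ = (0.4 + 1.6 − 4.9 − 9.8 − 7.9 − 7.1)/6 = -4.6167
Deviations from mean: 5.0167, 6.2167, -0.2833, -5.1833, -3.2833, -2.4833
Σ(x_t−x̄)(x_{t+1}−x̄) = (31.1869) + (-1.7614) + (1.4686) + (17.0186) + (8.1536) = 56.0664
Denominator Σ(x_t−x̄)² = 107.7083
r_1 = 56.0664 / 107.7083 = 0.521

0.521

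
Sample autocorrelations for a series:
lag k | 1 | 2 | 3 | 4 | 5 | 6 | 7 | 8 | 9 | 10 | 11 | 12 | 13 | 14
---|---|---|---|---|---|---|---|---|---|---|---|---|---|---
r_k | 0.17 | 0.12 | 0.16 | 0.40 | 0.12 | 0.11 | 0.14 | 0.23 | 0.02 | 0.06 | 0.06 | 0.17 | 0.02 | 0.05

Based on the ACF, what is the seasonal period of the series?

The largest autocorrelation is r_4 = 0.40, with a weaker echo at lag 8 (0.23); the remaining lags stay at or below 0.17.
The dominant spike at lag 4 indicates a seasonal period of 4.

4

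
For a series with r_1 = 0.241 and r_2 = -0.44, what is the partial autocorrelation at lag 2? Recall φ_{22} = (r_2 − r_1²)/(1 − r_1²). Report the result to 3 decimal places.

-0.529

φ_{22} = (r_2 − r_1²) / (1 − r_1²)
r_1² = (0.241)² = 0.058081
Numerator = -0.44 − 0.0581 = -0.4981; denominator = 1 − 0.0581 = 0.9419
φ_{22} = -0.4981 / 0.9419 = -0.529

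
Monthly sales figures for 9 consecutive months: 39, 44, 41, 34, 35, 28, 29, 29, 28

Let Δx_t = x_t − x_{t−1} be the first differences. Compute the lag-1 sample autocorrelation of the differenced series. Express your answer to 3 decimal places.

First differences Δx: 5, -3, -7, 1, -7, 1, 0, -1
Mean of differences = -1.3750
Numerator Σ(Δx_t−Δx̄)(Δx_{t+1}−Δx̄) = -37.5156
Denominator Σ(Δx_t−Δx̄)² = 119.8750
r_1(Δx) = -37.5156 / 119.8750 = -0.313

-0.313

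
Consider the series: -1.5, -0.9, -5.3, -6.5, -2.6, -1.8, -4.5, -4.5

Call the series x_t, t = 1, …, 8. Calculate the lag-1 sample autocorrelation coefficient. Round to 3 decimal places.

Mean x̄ = (-1.5 − 0.9 − 5.3 − 6.5 − 2.6 − 1.8 − 4.5 − 4.5)/8 = -3.4500
Numerator Σ_{t=1}^{7}(x_t−x̄)(x_{t+1}−x̄) = 4.0775
Denominator Σ(x_t−x̄)² = 28.6800
r_1 = 4.0775 / 28.6800 = 0.142

0.142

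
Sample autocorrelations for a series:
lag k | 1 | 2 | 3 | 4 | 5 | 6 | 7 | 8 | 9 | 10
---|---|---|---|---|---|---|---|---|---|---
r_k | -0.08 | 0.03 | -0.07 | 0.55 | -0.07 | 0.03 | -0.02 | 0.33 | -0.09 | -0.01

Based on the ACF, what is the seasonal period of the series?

The largest autocorrelation is r_4 = 0.55, with a weaker echo at lag 8 (0.33); the remaining lags stay at or below 0.03.
The dominant spike at lag 4 indicates a seasonal period of 4.

4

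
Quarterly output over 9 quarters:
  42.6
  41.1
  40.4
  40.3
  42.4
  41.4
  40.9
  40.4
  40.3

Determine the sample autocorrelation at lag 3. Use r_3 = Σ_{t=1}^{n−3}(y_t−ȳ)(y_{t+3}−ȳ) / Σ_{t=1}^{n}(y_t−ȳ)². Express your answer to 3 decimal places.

-0.378

Mean ȳ = (42.6 + 41.1 + 40.4 + 40.3 + 42.4 + 41.4 + 40.9 + 40.4 + 40.3)/9 = 41.0889
Σ(y_t−ȳ)(y_{t+3}−ȳ) = (-1.1921) + (0.0146) + (-0.2143) + (0.1490) + (-0.9032) + (-0.2454) = -2.3915
Denominator Σ(y_t−ȳ)² = 6.3289
r_3 = -2.3915 / 6.3289 = -0.378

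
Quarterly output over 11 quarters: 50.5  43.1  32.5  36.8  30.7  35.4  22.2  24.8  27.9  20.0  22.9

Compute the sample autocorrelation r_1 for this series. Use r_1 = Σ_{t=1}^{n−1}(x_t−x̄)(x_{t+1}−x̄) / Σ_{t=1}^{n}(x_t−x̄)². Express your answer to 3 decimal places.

Mean x̄ = (50.5 + 43.1 + 32.5 + 36.8 + 30.7 + 35.4 + 22.2 + 24.8 + 27.9 + 20.0 + 22.9)/11 = 31.5273
Numerator Σ_{t=1}^{10}(x_t−x̄)(x_{t+1}−x̄) = 420.6747
Denominator Σ(x_t−x̄)² = 891.0418
r_1 = 420.6747 / 891.0418 = 0.472

0.472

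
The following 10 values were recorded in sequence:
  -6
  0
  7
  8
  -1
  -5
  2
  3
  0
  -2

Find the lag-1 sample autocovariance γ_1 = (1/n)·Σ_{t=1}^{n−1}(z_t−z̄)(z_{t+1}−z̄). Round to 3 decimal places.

4.024

Mean z̄ = (-6 + 0 + 7 + 8 − 1 − 5 + 2 + 3 + 0 − 2)/10 = 0.6000
Σ_{t=1}^{9}(z_t−z̄)(z_{t+1}−z̄) = 40.2400
γ_1 = 40.2400 / 10 = 4.024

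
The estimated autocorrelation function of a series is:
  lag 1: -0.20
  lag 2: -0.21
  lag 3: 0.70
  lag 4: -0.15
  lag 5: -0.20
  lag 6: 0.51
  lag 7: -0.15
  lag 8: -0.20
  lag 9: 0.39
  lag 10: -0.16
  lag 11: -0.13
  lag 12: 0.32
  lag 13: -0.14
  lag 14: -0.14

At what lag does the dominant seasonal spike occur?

3

The largest autocorrelation is r_3 = 0.70, with weaker echoes at lags 6 (0.51), 9 (0.39) and 12 (0.32); the remaining lags stay at or below -0.13.
The dominant spike at lag 3 indicates a seasonal period of 3.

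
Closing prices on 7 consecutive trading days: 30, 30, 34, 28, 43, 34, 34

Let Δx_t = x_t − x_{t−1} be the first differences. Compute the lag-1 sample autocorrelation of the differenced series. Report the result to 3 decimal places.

First differences Δx: 0, 4, -6, 15, -9, 0
Mean of differences = 0.6667
Numerator Σ(Δx_t−Δx̄)(Δx_{t+1}−Δx̄) = -252.1111
Denominator Σ(Δx_t−Δx̄)² = 355.3333
r_1(Δx) = -252.1111 / 355.3333 = -0.710

-0.710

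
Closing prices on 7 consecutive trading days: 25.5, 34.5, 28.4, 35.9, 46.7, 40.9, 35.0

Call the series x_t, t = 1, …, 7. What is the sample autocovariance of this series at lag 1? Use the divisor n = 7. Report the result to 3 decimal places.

Mean x̄ = (25.5 + 34.5 + 28.4 + 35.9 + 46.7 + 40.9 + 35.0)/7 = 35.2714
Deviations: -9.7714, -0.7714, -6.8714, 0.6286, 11.4286, 5.6286, -0.2714
Σ_{t=1}^{6}(x_t−x̄)(x_{t+1}−x̄) = 78.5020
γ_1 = 78.5020 / 7 = 11.215

11.215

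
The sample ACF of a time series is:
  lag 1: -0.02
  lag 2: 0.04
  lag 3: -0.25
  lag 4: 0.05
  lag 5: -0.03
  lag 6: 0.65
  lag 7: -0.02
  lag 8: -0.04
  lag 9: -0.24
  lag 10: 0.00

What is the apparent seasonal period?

6

The largest autocorrelation is r_6 = 0.65; the remaining lags stay at or below 0.05.
The dominant spike at lag 6 indicates a seasonal period of 6.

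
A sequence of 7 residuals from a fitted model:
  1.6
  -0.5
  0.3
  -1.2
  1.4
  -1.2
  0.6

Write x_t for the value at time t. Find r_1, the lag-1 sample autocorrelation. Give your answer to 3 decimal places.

-0.658

Mean x̄ = (1.6 − 0.5 + 0.3 − 1.2 + 1.4 − 1.2 + 0.6)/7 = 0.1429
Σ(x_t−x̄)(x_{t+1}−x̄) = (-0.9367) + (-0.1010) + (-0.2110) + (-1.6882) + (-1.6882) + (-0.6139) = -5.2390
Denominator Σ(x_t−x̄)² = 7.9571
r_1 = -5.2390 / 7.9571 = -0.658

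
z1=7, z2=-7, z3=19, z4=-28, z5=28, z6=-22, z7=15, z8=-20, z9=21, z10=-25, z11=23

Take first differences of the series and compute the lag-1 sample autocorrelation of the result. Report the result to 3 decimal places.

-0.901

First differences Δz: -14, 26, -47, 56, -50, 37, -35, 41, -46, 48
Mean of differences = 1.6000
Numerator Σ(Δz_t−Δz̄)(Δz_{t+1}−Δz̄) = -15665.7600
Denominator Σ(Δz_t−Δz̄)² = 17386.4000
r_1(Δz) = -15665.7600 / 17386.4000 = -0.901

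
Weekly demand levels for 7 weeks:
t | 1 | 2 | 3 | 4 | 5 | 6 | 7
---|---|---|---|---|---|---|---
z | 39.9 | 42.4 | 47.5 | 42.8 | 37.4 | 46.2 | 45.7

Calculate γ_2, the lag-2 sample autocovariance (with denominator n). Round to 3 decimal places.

-7.808

Mean z̄ = (39.9 + 42.4 + 47.5 + 42.8 + 37.4 + 46.2 + 45.7)/7 = 43.1286
Σ_{t=1}^{5}(z_t−z̄)(z_{t+2}−z̄) = -54.6559
γ_2 = -54.6559 / 7 = -7.808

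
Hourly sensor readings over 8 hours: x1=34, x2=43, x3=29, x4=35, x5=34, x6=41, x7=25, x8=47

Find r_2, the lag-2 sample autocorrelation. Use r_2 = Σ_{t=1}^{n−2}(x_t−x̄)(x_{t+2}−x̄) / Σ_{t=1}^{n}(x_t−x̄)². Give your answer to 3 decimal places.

0.249

Mean x̄ = (34 + 43 + 29 + 35 + 34 + 41 + 25 + 47)/8 = 36.0000
Deviations from mean: -2.0000, 7.0000, -7.0000, -1.0000, -2.0000, 5.0000, -11.0000, 11.0000
Numerator Σ_{t=1}^{6}(x_t−x̄)(x_{t+2}−x̄) = 93.0000
Denominator Σ(x_t−x̄)² = 374.0000
r_2 = 93.0000 / 374.0000 = 0.249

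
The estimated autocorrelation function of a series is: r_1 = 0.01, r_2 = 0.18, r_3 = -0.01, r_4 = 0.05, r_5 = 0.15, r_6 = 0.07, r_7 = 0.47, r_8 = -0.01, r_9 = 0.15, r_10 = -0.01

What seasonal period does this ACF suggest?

7

The largest autocorrelation is r_7 = 0.47; the remaining lags stay at or below 0.18.
The dominant spike at lag 7 indicates a seasonal period of 7.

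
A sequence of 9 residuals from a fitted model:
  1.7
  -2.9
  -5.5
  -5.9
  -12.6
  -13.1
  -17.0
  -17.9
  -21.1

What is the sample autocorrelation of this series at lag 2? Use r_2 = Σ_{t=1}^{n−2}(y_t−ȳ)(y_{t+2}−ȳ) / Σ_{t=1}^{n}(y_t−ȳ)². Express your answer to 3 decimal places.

Mean ȳ = (1.7 − 2.9 − 5.5 − 5.9 − 12.6 − 13.1 − 17.0 − 17.9 − 21.1)/9 = -10.4778
Σ(y_t−ȳ)(y_{t+2}−ȳ) = (60.6183) + (34.6894) + (-10.5640) + (-12.0040) + (13.8416) + (19.4627) + (69.2805) = 175.3246
Denominator Σ(y_t−ȳ)² = 473.2956
r_2 = 175.3246 / 473.2956 = 0.370

0.370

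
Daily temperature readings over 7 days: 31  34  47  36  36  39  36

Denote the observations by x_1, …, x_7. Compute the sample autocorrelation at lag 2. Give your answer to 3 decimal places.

-0.447

Mean x̄ = (31 + 34 + 47 + 36 + 36 + 39 + 36)/7 = 37.0000
Deviations from mean: -6.0000, -3.0000, 10.0000, -1.0000, -1.0000, 2.0000, -1.0000
Σ(x_t−x̄)(x_{t+2}−x̄) = (-60.0000) + (3.0000) + (-10.0000) + (-2.0000) + (1.0000) = -68.0000
Denominator Σ(x_t−x̄)² = 152.0000
r_2 = -68.0000 / 152.0000 = -0.447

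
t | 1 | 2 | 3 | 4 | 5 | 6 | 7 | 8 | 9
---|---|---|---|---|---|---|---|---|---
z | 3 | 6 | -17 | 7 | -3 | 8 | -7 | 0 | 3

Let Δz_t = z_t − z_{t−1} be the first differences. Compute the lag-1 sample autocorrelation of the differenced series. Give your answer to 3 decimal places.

First differences Δz: 3, -23, 24, -10, 11, -15, 7, 3
Mean of differences = 0.0000
Numerator Σ(Δz_t−Δz̄)(Δz_{t+1}−Δz̄) = -1220.0000
Denominator Σ(Δz_t−Δz̄)² = 1618.0000
r_1(Δz) = -1220.0000 / 1618.0000 = -0.754

-0.754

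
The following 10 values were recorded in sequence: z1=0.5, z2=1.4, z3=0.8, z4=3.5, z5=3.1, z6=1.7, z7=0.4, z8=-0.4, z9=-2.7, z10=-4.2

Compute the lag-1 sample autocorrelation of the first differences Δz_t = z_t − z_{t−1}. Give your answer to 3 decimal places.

First differences Δz: 0.9, -0.6, 2.7, -0.4, -1.4, -1.3, -0.8, -2.3, -1.5
Mean of differences = -0.5222
Numerator Σ(Δz_t−Δz̄)(Δz_{t+1}−Δz̄) = 3.0562
Denominator Σ(Δz_t−Δz̄)² = 17.9956
r_1(Δz) = 3.0562 / 17.9956 = 0.170

0.170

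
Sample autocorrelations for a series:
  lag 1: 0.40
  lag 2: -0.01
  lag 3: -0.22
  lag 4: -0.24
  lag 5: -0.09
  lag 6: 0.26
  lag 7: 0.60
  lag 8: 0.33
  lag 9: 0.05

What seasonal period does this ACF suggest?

7

The largest autocorrelation is r_7 = 0.60; the remaining lags stay at or below 0.40.
The dominant spike at lag 7 indicates a seasonal period of 7.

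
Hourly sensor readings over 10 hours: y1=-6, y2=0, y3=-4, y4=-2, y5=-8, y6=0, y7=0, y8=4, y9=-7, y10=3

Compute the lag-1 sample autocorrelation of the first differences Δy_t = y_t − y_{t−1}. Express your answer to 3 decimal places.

-0.625

First differences Δy: 6, -4, 2, -6, 8, 0, 4, -11, 10
Mean of differences = 1.0000
Numerator Σ(Δy_t−Δȳ)(Δy_{t+1}−Δȳ) = -240.0000
Denominator Σ(Δy_t−Δȳ)² = 384.0000
r_1(Δy) = -240.0000 / 384.0000 = -0.625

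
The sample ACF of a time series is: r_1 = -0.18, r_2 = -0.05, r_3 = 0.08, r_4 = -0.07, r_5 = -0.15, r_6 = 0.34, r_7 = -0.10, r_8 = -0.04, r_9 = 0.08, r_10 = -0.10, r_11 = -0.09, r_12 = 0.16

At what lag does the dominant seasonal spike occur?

The largest autocorrelation is r_6 = 0.34, with a weaker echo at lag 12 (0.16); the remaining lags stay at or below 0.08.
The dominant spike at lag 6 indicates a seasonal period of 6.

6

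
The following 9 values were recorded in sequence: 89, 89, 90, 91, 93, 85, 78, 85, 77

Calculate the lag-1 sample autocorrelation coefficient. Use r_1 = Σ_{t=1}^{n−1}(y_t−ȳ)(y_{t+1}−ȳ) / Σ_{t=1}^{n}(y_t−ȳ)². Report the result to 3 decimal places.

Mean ȳ = (89 + 89 + 90 + 91 + 93 + 85 + 78 + 85 + 77)/9 = 86.3333
Numerator Σ_{t=1}^{8}(y_t−ȳ)(y_{t+1}−ȳ) = 90.8889
Denominator Σ(y_t−ȳ)² = 254.0000
r_1 = 90.8889 / 254.0000 = 0.358

0.358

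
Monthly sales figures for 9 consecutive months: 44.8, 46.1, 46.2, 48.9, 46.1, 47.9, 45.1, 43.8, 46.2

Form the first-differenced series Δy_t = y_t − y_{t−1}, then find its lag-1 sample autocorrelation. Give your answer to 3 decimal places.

First differences Δy: 1.3, 0.1, 2.7, -2.8, 1.8, -2.8, -1.3, 2.4
Mean of differences = 0.1750
Numerator Σ(Δy_t−Δȳ)(Δy_{t+1}−Δȳ) = -16.3481
Denominator Σ(Δy_t−Δȳ)² = 35.1150
r_1(Δy) = -16.3481 / 35.1150 = -0.466

-0.466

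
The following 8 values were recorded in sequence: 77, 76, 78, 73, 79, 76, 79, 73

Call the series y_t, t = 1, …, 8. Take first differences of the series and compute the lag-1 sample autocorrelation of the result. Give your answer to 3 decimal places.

-0.727

First differences Δy: -1, 2, -5, 6, -3, 3, -6
Mean of differences = -0.5714
Numerator Σ(Δy_t−Δȳ)(Δy_{t+1}−Δȳ) = -85.6122
Denominator Σ(Δy_t−Δȳ)² = 117.7143
r_1(Δy) = -85.6122 / 117.7143 = -0.727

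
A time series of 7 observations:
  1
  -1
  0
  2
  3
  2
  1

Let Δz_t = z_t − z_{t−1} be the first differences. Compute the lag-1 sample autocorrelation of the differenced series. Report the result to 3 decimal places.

0.167

First differences Δz: -2, 1, 2, 1, -1, -1
Mean of differences = 0.0000
Numerator Σ(Δz_t−Δz̄)(Δz_{t+1}−Δz̄) = 2.0000
Denominator Σ(Δz_t−Δz̄)² = 12.0000
r_1(Δz) = 2.0000 / 12.0000 = 0.167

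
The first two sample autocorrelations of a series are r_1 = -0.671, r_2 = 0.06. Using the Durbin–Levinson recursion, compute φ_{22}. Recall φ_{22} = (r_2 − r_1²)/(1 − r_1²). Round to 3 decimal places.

φ_{22} = (r_2 − r_1²) / (1 − r_1²)
r_1² = (-0.671)² = 0.450241
Numerator = 0.06 − 0.4502 = -0.3902; denominator = 1 − 0.4502 = 0.5498
φ_{22} = -0.3902 / 0.5498 = -0.710

-0.710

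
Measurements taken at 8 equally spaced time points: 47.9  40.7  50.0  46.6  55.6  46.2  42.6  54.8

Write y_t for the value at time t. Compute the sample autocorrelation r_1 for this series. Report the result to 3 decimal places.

Mean ȳ = (47.9 + 40.7 + 50.0 + 46.6 + 55.6 + 46.2 + 42.6 + 54.8)/8 = 48.0500
Numerator Σ_{t=1}^{7}(y_t−ȳ)(y_{t+1}−ȳ) = -67.6775
Denominator Σ(y_t−ȳ)² = 195.6400
r_1 = -67.6775 / 195.6400 = -0.346

-0.346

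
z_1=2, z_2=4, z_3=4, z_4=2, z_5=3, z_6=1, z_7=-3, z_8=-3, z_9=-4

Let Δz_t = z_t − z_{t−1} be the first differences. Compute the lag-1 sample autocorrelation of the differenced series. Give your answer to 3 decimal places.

First differences Δz: 2, 0, -2, 1, -2, -4, 0, -1
Mean of differences = -0.7500
Numerator Σ(Δz_t−Δz̄)(Δz_{t+1}−Δz̄) = -1.8125
Denominator Σ(Δz_t−Δz̄)² = 25.5000
r_1(Δz) = -1.8125 / 25.5000 = -0.071

-0.071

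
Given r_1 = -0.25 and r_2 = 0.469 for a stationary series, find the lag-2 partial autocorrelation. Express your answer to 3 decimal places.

0.434

φ_{22} = (r_2 − r_1²) / (1 − r_1²)
r_1² = (-0.25)² = 0.0625
Numerator = 0.469 − 0.0625 = 0.4065; denominator = 1 − 0.0625 = 0.9375
φ_{22} = 0.4065 / 0.9375 = 0.434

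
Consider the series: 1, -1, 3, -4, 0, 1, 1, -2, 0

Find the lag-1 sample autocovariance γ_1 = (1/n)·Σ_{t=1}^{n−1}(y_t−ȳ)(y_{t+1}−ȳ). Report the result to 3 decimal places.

Mean ȳ = (1 − 1 + 3 − 4 + 0 + 1 + 1 − 2 + 0)/9 = -0.1111
Σ_{t=1}^{8}(y_t−ȳ)(y_{t+1}−ȳ) = -17.2346
γ_1 = -17.2346 / 9 = -1.915

-1.915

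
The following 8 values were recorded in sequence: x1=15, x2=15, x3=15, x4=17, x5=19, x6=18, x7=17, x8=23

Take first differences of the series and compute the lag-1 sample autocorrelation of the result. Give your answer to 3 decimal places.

-0.179

First differences Δx: 0, 0, 2, 2, -1, -1, 6
Mean of differences = 1.1429
Numerator Σ(Δx_t−Δx̄)(Δx_{t+1}−Δx̄) = -6.5918
Denominator Σ(Δx_t−Δx̄)² = 36.8571
r_1(Δx) = -6.5918 / 36.8571 = -0.179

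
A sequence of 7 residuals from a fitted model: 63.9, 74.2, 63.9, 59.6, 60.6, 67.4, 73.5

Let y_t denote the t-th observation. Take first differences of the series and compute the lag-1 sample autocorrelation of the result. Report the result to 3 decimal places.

-0.032

First differences Δy: 10.3, -10.3, -4.3, 1.0, 6.8, 6.1
Mean of differences = 1.6000
Numerator Σ(Δy_t−Δȳ)(Δy_{t+1}−Δȳ) = -9.5000
Denominator Σ(Δy_t−Δȳ)² = 299.7600
r_1(Δy) = -9.5000 / 299.7600 = -0.032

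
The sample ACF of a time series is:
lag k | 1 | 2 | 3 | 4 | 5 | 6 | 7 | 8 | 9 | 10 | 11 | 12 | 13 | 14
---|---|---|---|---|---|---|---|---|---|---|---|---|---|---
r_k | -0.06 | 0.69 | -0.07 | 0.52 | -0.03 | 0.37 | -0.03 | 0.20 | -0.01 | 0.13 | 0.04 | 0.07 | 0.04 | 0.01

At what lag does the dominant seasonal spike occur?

2

The largest autocorrelation is r_2 = 0.69, with weaker echoes at lags 4 (0.52), 6 (0.37) and 8 (0.20); the remaining lags stay at or below 0.13.
The dominant spike at lag 2 indicates a seasonal period of 2.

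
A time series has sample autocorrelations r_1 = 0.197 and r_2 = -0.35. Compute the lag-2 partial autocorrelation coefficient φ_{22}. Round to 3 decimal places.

-0.405

φ_{22} = (r_2 − r_1²) / (1 − r_1²)
r_1² = (0.197)² = 0.038809
Numerator = -0.35 − 0.0388 = -0.3888; denominator = 1 − 0.0388 = 0.9612
φ_{22} = -0.3888 / 0.9612 = -0.405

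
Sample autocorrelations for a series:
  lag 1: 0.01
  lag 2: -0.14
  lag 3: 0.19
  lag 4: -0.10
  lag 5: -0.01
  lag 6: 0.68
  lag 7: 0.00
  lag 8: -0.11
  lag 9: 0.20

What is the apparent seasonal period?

The largest autocorrelation is r_6 = 0.68; the remaining lags stay at or below 0.20.
The dominant spike at lag 6 indicates a seasonal period of 6.

6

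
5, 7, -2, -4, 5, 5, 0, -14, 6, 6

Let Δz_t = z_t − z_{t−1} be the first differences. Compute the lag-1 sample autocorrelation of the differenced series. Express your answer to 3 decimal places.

-0.288

First differences Δz: 2, -9, -2, 9, 0, -5, -14, 20, 0
Mean of differences = 0.1111
Numerator Σ(Δz_t−Δz̄)(Δz_{t+1}−Δz̄) = -227.9012
Denominator Σ(Δz_t−Δz̄)² = 790.8889
r_1(Δz) = -227.9012 / 790.8889 = -0.288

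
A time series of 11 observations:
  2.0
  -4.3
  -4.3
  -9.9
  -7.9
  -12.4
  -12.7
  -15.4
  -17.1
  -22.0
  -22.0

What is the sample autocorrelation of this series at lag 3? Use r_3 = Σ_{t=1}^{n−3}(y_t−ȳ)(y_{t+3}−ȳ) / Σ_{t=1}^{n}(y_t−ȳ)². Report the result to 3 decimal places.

0.147

Mean ȳ = (2.0 − 4.3 − 4.3 − 9.9 − 7.9 − 12.4 − 12.7 − 15.4 − 17.1 − 22.0 − 22.0)/11 = -11.4545
Numerator Σ_{t=1}^{8}(y_t−ȳ)(y_{t+3}−ȳ) = 83.7002
Denominator Σ(y_t−ȳ)² = 570.7473
r_3 = 83.7002 / 570.7473 = 0.147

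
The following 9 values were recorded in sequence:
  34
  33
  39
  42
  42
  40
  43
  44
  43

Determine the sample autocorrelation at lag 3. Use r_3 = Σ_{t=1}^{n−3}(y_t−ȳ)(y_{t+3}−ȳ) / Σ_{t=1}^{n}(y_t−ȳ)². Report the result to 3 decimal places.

-0.094

Mean ȳ = (34 + 33 + 39 + 42 + 42 + 40 + 43 + 44 + 43)/9 = 40.0000
Σ(y_t−ȳ)(y_{t+3}−ȳ) = (-12.0000) + (-14.0000) + (0.0000) + (6.0000) + (8.0000) + (0.0000) = -12.0000
Denominator Σ(y_t−ȳ)² = 128.0000
r_3 = -12.0000 / 128.0000 = -0.094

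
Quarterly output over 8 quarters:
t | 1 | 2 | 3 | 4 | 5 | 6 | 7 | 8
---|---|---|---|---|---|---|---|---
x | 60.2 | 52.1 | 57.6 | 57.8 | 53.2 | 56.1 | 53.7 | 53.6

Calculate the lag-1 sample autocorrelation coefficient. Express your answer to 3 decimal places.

Mean x̄ = (60.2 + 52.1 + 57.6 + 57.8 + 53.2 + 56.1 + 53.7 + 53.6)/8 = 55.5375
Numerator Σ_{t=1}^{7}(x_t−x̄)(x_{t+1}−x̄) = -22.5277
Denominator Σ(x_t−x̄)² = 55.8388
r_1 = -22.5277 / 55.8388 = -0.403

-0.403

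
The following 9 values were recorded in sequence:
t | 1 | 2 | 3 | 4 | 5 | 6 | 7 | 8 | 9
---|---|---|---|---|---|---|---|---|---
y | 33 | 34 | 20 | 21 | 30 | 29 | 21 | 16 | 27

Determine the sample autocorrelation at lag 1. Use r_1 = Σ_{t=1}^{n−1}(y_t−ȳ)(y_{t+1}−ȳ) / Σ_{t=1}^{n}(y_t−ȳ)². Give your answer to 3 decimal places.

0.158

Mean ȳ = (33 + 34 + 20 + 21 + 30 + 29 + 21 + 16 + 27)/9 = 25.6667
Numerator Σ_{t=1}^{8}(y_t−ȳ)(y_{t+1}−ȳ) = 51.2222
Denominator Σ(y_t−ȳ)² = 324.0000
r_1 = 51.2222 / 324.0000 = 0.158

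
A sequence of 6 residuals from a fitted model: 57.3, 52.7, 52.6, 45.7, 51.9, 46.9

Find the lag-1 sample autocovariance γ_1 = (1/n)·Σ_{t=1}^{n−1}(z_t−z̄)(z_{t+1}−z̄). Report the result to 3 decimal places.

-0.557

Mean z̄ = (57.3 + 52.7 + 52.6 + 45.7 + 51.9 + 46.9)/6 = 51.1833
Σ_{t=1}^{5}(z_t−z̄)(z_{t+1}−z̄) = -3.3419
γ_1 = -3.3419 / 6 = -0.557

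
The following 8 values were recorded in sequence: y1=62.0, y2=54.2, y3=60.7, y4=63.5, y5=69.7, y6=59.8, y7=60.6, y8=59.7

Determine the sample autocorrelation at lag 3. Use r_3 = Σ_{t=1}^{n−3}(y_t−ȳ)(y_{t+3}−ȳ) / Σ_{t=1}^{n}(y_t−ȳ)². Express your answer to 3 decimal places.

Mean ȳ = (62.0 + 54.2 + 60.7 + 63.5 + 69.7 + 59.8 + 60.6 + 59.7)/8 = 61.2750
Deviations from mean: 0.7250, -7.0750, -0.5750, 2.2250, 8.4250, -1.4750, -0.6750, -1.5750
Numerator Σ_{t=1}^{5}(y_t−ȳ)(y_{t+3}−ȳ) = -71.9169
Denominator Σ(y_t−ȳ)² = 131.9550
r_3 = -71.9169 / 131.9550 = -0.545

-0.545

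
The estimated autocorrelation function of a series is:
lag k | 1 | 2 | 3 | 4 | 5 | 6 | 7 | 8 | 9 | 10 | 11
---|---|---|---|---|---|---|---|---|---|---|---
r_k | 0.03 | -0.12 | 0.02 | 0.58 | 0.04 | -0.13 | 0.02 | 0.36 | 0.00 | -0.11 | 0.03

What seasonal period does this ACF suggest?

4

The largest autocorrelation is r_4 = 0.58, with a weaker echo at lag 8 (0.36); the remaining lags stay at or below 0.04.
The dominant spike at lag 4 indicates a seasonal period of 4.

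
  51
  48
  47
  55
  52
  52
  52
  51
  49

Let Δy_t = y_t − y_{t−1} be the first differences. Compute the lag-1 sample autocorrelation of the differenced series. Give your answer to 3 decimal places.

First differences Δy: -3, -1, 8, -3, 0, 0, -1, -2
Mean of differences = -0.2500
Numerator Σ(Δy_t−Δȳ)(Δy_{t+1}−Δȳ) = -26.3125
Denominator Σ(Δy_t−Δȳ)² = 87.5000
r_1(Δy) = -26.3125 / 87.5000 = -0.301

-0.301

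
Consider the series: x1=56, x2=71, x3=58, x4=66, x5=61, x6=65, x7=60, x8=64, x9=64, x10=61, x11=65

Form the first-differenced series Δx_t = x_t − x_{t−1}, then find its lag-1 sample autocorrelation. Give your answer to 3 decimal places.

First differences Δx: 15, -13, 8, -5, 4, -5, 4, 0, -3, 4
Mean of differences = 0.9000
Numerator Σ(Δx_t−Δx̄)(Δx_{t+1}−Δx̄) = -402.8100
Denominator Σ(Δx_t−Δx̄)² = 556.9000
r_1(Δx) = -402.8100 / 556.9000 = -0.723

-0.723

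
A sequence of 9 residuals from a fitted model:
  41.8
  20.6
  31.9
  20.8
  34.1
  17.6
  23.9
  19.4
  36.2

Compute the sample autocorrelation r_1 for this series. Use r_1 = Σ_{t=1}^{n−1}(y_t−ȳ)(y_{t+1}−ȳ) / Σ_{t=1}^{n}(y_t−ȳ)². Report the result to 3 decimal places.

Mean ȳ = (41.8 + 20.6 + 31.9 + 20.8 + 34.1 + 17.6 + 23.9 + 19.4 + 36.2)/9 = 27.3667
Numerator Σ_{t=1}^{8}(y_t−ȳ)(y_{t+1}−ȳ) = -276.9844
Denominator Σ(y_t−ȳ)² = 612.0200
r_1 = -276.9844 / 612.0200 = -0.453

-0.453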